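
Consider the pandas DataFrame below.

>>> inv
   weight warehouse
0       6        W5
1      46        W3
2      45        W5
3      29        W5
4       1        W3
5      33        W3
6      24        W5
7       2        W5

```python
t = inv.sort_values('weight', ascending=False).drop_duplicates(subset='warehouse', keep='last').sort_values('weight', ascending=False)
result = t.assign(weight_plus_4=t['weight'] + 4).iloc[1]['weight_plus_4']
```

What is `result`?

5

sort by weight descending:
   weight warehouse
1      46        W3
2      45        W5
5      33        W3
3      29        W5
6      24        W5
0       6        W5
7       2        W5
4       1        W3
drop duplicate warehouse (keep=last):
   weight warehouse
7       2        W5
4       1        W3
sort by weight descending:
   weight warehouse
7       2        W5
4       1        W3
add column weight_plus_4 = t['weight'] + 4:
   weight warehouse  weight_plus_4
7       2        W5              6
4       1        W3              5
The value at position 1, column 'weight_plus_4' is 5.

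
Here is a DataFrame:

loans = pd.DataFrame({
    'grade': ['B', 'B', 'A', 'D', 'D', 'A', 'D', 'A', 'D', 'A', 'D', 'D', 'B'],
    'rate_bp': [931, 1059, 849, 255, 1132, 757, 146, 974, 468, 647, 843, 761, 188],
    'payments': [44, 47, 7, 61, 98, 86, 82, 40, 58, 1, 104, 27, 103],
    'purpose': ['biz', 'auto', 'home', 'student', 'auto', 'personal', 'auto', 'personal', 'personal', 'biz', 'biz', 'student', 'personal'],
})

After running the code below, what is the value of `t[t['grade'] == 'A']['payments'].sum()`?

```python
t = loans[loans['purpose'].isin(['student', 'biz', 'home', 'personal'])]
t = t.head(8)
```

filter rows where purpose in ['student', 'biz', 'home', 'personal']:
   grade  rate_bp  payments   purpose
0      B      931        44       biz
2      A      849         7      home
3      D      255        61   student
5      A      757        86  personal
7      A      974        40  personal
8      D      468        58  personal
9      A      647         1       biz
10     D      843       104       biz
11     D      761        27   student
12     B      188       103  personal
take first 8 rows:
   grade  rate_bp  payments   purpose
0      B      931        44       biz
2      A      849         7      home
3      D      255        61   student
5      A      757        86  personal
7      A      974        40  personal
8      D      468        58  personal
9      A      647         1       biz
10     D      843       104       biz
filter rows where grade == 'A':
  grade  rate_bp  payments   purpose
2     A      849         7      home
5     A      757        86  personal
7     A      974        40  personal
9     A      647         1       biz

134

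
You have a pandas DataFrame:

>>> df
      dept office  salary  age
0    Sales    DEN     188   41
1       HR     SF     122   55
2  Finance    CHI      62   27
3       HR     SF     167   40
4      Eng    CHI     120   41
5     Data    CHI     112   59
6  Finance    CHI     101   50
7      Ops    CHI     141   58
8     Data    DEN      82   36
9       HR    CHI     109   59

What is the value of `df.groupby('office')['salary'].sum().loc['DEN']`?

270

group by office, sum of salary:
office
CHI    645
DEN    270
SF     289
Name: salary, dtype: int64
So loc['DEN'] = 270.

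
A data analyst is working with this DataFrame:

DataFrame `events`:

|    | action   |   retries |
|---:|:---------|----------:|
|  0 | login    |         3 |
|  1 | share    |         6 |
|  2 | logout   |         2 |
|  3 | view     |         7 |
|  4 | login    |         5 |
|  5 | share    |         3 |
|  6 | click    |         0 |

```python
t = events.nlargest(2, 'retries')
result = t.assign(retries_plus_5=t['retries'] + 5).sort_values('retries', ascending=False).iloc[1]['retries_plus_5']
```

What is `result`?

take 2 rows with largest retries:
  action  retries
3   view        7
1  share        6
add column retries_plus_5 = t['retries'] + 5:
  action  retries  retries_plus_5
3   view        7              12
1  share        6              11
sort by retries descending:
  action  retries  retries_plus_5
3   view        7              12
1  share        6              11

11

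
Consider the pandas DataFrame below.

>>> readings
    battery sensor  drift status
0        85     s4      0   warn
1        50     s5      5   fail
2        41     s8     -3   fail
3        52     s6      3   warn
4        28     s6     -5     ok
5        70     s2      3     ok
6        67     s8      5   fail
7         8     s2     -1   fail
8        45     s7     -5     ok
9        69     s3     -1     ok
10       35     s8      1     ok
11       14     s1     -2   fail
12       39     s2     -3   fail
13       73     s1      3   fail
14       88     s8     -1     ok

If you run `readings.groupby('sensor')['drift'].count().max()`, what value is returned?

group by sensor, count of drift:
sensor
s1    2
s2    3
s3    1
s4    1
s5    1
s6    2
s7    1
s8    4
Name: drift, dtype: int64

4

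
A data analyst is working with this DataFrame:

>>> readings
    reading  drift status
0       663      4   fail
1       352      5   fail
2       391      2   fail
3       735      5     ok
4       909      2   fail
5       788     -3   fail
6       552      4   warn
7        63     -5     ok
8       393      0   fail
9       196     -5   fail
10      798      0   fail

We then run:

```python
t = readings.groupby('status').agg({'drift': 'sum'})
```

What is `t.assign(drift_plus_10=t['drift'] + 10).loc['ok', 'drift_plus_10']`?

10

group by status, sum of drift:
        drift
status       
fail        5
ok          0
warn        4
add column drift_plus_10 = t['drift'] + 10:
        drift  drift_plus_10
status                      
fail        5             15
ok          0             10
warn        4             14
Reading off the value at row 'ok', column 'drift_plus_10', we get 10.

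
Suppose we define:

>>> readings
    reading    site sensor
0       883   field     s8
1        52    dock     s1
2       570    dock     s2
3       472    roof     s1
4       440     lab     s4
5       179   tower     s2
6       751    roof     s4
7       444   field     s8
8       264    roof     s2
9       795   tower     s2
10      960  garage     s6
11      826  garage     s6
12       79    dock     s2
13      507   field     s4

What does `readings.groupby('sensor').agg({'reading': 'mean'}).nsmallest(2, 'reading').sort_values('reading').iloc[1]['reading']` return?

377.4

group by sensor, mean of reading:
        reading
sensor         
s1        262.0
s2        377.4
s4        566.0
s6        893.0
s8        663.5
take 2 rows with smallest reading:
        reading
sensor         
s1        262.0
s2        377.4
sort by reading:
        reading
sensor         
s1        262.0
s2        377.4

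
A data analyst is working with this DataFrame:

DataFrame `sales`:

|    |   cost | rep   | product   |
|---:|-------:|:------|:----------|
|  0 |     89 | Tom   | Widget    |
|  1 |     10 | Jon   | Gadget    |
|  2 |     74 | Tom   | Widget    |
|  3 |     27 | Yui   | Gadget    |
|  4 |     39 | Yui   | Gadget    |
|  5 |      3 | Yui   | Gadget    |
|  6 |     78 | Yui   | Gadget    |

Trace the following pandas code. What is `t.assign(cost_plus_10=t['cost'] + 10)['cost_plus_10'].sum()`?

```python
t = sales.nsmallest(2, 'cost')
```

take 2 rows with smallest cost:
   cost  rep product
5     3  Yui  Gadget
1    10  Jon  Gadget
add column cost_plus_10 = t['cost'] + 10:
   cost  rep product  cost_plus_10
5     3  Yui  Gadget            13
1    10  Jon  Gadget            20

33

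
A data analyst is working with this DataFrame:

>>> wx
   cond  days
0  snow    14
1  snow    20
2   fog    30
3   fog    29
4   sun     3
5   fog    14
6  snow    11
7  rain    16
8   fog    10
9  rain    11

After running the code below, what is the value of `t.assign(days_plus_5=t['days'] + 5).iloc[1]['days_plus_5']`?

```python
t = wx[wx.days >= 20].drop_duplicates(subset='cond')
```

35

filter rows where days >= 20:
   cond  days
1  snow    20
2   fog    30
3   fog    29
drop duplicate cond (keep=first):
   cond  days
1  snow    20
2   fog    30
add column days_plus_5 = t['days'] + 5:
   cond  days  days_plus_5
1  snow    20           25
2   fog    30           35
value at position 1, column 'days_plus_5' → 35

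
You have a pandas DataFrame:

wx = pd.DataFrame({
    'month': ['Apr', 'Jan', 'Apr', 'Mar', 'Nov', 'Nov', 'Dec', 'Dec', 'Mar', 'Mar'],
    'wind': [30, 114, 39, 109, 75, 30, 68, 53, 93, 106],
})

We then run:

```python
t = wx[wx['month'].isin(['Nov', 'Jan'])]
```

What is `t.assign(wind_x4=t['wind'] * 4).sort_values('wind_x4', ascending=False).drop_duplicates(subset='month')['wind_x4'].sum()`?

filter rows where month in ['Nov', 'Jan']:
  month  wind
1   Jan   114
4   Nov    75
5   Nov    30
add column wind_x4 = t['wind'] * 4:
  month  wind  wind_x4
1   Jan   114      456
4   Nov    75      300
5   Nov    30      120
sort by wind_x4 descending:
  month  wind  wind_x4
1   Jan   114      456
4   Nov    75      300
5   Nov    30      120
drop duplicate month (keep=first):
  month  wind  wind_x4
1   Jan   114      456
4   Nov    75      300
The sum of column 'wind_x4' is 756.

756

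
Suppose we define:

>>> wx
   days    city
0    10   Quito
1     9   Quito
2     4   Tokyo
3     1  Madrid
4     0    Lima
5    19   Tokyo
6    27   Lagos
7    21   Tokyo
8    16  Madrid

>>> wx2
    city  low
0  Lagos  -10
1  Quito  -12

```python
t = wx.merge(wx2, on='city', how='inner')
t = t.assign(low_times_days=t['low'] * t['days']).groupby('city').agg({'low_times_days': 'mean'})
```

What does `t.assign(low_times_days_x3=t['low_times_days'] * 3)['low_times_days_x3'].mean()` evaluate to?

-576.0

merge on 'city' (how='inner') → 3 rows:
   days   city  low
0    10  Quito  -12
1     9  Quito  -12
2    27  Lagos  -10
add column low_times_days = t['low'] * t['days']:
   days   city  low  low_times_days
0    10  Quito  -12            -120
1     9  Quito  -12            -108
2    27  Lagos  -10            -270
group by city, mean of low_times_days:
       low_times_days
city                 
Lagos          -270.0
Quito          -114.0
add column low_times_days_x3 = t['low_times_days'] * 3:
       low_times_days  low_times_days_x3
city                                    
Lagos          -270.0             -810.0
Quito          -114.0             -342.0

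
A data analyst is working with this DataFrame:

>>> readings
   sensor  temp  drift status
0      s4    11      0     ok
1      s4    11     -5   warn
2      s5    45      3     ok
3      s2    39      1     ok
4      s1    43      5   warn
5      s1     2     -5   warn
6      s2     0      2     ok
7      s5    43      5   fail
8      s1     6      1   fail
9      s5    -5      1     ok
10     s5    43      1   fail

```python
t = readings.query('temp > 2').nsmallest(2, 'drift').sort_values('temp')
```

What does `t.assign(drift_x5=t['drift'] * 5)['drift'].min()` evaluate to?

-5

filter rows where temp > 2:
   sensor  temp  drift status
0      s4    11      0     ok
1      s4    11     -5   warn
2      s5    45      3     ok
3      s2    39      1     ok
4      s1    43      5   warn
7      s5    43      5   fail
8      s1     6      1   fail
10     s5    43      1   fail
take 2 rows with smallest drift:
  sensor  temp  drift status
1     s4    11     -5   warn
0     s4    11      0     ok
sort by temp:
  sensor  temp  drift status
1     s4    11     -5   warn
0     s4    11      0     ok
add column drift_x5 = t['drift'] * 5:
  sensor  temp  drift status  drift_x5
1     s4    11     -5   warn       -25
0     s4    11      0     ok         0
Finally, min of column 'drift' = -5.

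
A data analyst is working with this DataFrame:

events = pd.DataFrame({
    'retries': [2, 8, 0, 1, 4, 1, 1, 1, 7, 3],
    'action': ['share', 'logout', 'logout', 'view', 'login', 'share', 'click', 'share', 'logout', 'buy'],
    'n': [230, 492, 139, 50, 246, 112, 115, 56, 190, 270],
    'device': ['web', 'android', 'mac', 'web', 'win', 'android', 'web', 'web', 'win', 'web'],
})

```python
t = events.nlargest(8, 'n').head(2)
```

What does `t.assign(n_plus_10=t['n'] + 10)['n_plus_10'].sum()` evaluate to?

782

take 8 rows with largest n:
   retries  action    n   device
1        8  logout  492  android
9        3     buy  270      web
4        4   login  246      win
0        2   share  230      web
8        7  logout  190      win
2        0  logout  139      mac
6        1   click  115      web
5        1   share  112  android
take first 2 rows:
   retries  action    n   device
1        8  logout  492  android
9        3     buy  270      web
add column n_plus_10 = t['n'] + 10:
   retries  action    n   device  n_plus_10
1        8  logout  492  android        502
9        3     buy  270      web        280
Hence 782.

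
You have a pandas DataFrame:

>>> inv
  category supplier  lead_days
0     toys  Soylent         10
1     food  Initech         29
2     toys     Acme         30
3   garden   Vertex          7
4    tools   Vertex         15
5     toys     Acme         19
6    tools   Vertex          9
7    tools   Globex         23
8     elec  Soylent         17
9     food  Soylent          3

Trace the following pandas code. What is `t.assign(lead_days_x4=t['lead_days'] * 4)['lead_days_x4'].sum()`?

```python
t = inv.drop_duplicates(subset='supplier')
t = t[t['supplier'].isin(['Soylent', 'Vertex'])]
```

68

drop duplicate supplier (keep=first):
  category supplier  lead_days
0     toys  Soylent         10
1     food  Initech         29
2     toys     Acme         30
3   garden   Vertex          7
7    tools   Globex         23
filter rows where supplier in ['Soylent', 'Vertex']:
  category supplier  lead_days
0     toys  Soylent         10
3   garden   Vertex          7
add column lead_days_x4 = t['lead_days'] * 4:
  category supplier  lead_days  lead_days_x4
0     toys  Soylent         10            40
3   garden   Vertex          7            28
Hence 68.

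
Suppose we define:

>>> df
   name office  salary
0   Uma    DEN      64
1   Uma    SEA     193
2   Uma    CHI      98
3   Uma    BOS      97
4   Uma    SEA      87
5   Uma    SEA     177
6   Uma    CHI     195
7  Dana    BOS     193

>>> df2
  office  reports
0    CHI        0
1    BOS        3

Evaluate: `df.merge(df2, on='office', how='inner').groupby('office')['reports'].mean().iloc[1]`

0.0

merge on 'office' (how='inner') → 4 rows:
   name office  salary  reports
0   Uma    CHI      98        0
1   Uma    BOS      97        3
2   Uma    CHI     195        0
3  Dana    BOS     193        3
group by office, mean of reports:
office
BOS    3.0
CHI    0.0
Name: reports, dtype: float64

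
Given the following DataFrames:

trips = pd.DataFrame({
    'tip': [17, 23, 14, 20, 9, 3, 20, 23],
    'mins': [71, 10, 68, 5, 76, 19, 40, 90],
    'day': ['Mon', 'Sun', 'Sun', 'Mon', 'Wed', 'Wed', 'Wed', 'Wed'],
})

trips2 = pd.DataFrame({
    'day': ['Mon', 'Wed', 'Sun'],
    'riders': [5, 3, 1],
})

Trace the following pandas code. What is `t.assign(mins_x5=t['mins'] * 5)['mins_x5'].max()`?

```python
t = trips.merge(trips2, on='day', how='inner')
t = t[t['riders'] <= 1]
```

merge on 'day' (how='inner') → 8 rows:
   tip  mins  day  riders
0   17    71  Mon       5
1   23    10  Sun       1
2   14    68  Sun       1
3   20     5  Mon       5
4    9    76  Wed       3
5    3    19  Wed       3
6   20    40  Wed       3
7   23    90  Wed       3
filter rows where riders <= 1:
   tip  mins  day  riders
1   23    10  Sun       1
2   14    68  Sun       1
add column mins_x5 = t['mins'] * 5:
   tip  mins  day  riders  mins_x5
1   23    10  Sun       1       50
2   14    68  Sun       1      340
Finally, max of column 'mins_x5' = 340.

340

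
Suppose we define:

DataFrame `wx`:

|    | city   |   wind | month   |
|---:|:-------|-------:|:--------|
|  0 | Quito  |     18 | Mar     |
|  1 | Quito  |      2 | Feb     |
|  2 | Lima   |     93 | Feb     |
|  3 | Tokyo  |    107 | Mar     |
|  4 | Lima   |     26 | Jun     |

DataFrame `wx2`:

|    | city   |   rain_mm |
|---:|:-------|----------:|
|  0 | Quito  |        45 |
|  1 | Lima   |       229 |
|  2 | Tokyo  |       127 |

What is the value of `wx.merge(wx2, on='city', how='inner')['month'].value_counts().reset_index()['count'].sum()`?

merge on 'city' (how='inner') → 5 rows:
    city  wind month  rain_mm
0  Quito    18   Mar       45
1  Quito     2   Feb       45
2   Lima    93   Feb      229
3  Tokyo   107   Mar      127
4   Lima    26   Jun      229
value_counts of month:
month
Mar    2
Feb    2
Jun    1
Name: count, dtype: int64
reset_index():
  month  count
0   Mar      2
1   Feb      2
2   Jun      1
The sum of column 'count' is 5.

5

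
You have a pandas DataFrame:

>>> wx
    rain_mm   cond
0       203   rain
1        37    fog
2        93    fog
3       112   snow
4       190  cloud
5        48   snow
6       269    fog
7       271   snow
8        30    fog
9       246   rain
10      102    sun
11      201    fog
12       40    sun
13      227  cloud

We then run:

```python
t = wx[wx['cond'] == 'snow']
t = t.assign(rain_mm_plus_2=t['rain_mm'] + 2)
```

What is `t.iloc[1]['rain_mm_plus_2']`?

50

filter rows where cond == 'snow':
   rain_mm  cond
3      112  snow
5       48  snow
7      271  snow
add column rain_mm_plus_2 = t['rain_mm'] + 2:
   rain_mm  cond  rain_mm_plus_2
3      112  snow             114
5       48  snow              50
7      271  snow             273
Then the value at position 1, column 'rain_mm_plus_2': 50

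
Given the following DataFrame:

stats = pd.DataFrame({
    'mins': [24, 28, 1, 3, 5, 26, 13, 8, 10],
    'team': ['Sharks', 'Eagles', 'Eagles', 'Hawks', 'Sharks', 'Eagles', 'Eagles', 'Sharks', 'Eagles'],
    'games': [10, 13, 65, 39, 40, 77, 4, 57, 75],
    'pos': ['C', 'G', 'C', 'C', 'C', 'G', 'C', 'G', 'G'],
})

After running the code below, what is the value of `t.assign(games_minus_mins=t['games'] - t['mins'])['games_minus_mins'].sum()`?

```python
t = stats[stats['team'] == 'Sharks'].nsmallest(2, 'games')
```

filter rows where team == 'Sharks':
   mins    team  games pos
0    24  Sharks     10   C
4     5  Sharks     40   C
7     8  Sharks     57   G
take 2 rows with smallest games:
   mins    team  games pos
0    24  Sharks     10   C
4     5  Sharks     40   C
add column games_minus_mins = t['games'] - t['mins']:
   mins    team  games pos  games_minus_mins
0    24  Sharks     10   C               -14
4     5  Sharks     40   C                35

21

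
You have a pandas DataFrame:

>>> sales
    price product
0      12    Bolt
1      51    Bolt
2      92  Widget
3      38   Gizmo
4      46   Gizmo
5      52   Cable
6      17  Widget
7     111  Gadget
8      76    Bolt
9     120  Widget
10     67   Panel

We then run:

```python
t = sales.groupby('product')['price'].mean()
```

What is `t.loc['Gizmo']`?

42.0

group by product, mean of price:
product
Bolt       46.333333
Cable      52.000000
Gadget    111.000000
Gizmo      42.000000
Panel      67.000000
Widget     76.333333
Name: price, dtype: float64
Taking the value at index 'Gizmo' gives 42.0.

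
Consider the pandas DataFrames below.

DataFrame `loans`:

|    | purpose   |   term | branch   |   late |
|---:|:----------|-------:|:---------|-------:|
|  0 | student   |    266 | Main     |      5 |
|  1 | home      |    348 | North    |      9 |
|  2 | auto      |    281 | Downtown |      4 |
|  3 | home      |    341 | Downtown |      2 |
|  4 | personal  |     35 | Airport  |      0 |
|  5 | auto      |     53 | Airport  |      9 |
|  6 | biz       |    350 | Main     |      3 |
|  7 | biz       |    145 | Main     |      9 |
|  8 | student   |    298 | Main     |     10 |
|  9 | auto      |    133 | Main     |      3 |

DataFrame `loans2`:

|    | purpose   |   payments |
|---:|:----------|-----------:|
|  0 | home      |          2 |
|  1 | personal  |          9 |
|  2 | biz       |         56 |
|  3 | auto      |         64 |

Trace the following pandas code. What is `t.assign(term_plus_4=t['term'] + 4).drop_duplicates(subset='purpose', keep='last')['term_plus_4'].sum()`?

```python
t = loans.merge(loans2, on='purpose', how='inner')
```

merge on 'purpose' (how='inner') → 8 rows:
    purpose  term    branch  late  payments
0      home   348     North     9         2
1      auto   281  Downtown     4        64
2      home   341  Downtown     2         2
3  personal    35   Airport     0         9
4      auto    53   Airport     9        64
5       biz   350      Main     3        56
6       biz   145      Main     9        56
7      auto   133      Main     3        64
add column term_plus_4 = t['term'] + 4:
    purpose  term    branch  late  payments  term_plus_4
0      home   348     North     9         2          352
1      auto   281  Downtown     4        64          285
2      home   341  Downtown     2         2          345
3  personal    35   Airport     0         9           39
4      auto    53   Airport     9        64           57
5       biz   350      Main     3        56          354
6       biz   145      Main     9        56          149
7      auto   133      Main     3        64          137
drop duplicate purpose (keep=last):
    purpose  term    branch  late  payments  term_plus_4
2      home   341  Downtown     2         2          345
3  personal    35   Airport     0         9           39
6       biz   145      Main     9        56          149
7      auto   133      Main     3        64          137
Reading off the sum of column 'term_plus_4', we get 670.

670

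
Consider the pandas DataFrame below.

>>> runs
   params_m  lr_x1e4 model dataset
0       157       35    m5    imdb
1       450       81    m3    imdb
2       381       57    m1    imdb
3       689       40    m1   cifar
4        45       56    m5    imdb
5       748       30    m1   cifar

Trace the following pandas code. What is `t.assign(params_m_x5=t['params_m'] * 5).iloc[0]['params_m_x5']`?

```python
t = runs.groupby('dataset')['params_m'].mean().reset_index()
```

3592.5

group by dataset, mean of params_m:
dataset
cifar    718.50
imdb     258.25
Name: params_m, dtype: float64
reset_index():
  dataset  params_m
0   cifar    718.50
1    imdb    258.25
add column params_m_x5 = t['params_m'] * 5:
  dataset  params_m  params_m_x5
0   cifar    718.50      3592.50
1    imdb    258.25      1291.25
So iloc[0]['params_m_x5'] = 3592.5.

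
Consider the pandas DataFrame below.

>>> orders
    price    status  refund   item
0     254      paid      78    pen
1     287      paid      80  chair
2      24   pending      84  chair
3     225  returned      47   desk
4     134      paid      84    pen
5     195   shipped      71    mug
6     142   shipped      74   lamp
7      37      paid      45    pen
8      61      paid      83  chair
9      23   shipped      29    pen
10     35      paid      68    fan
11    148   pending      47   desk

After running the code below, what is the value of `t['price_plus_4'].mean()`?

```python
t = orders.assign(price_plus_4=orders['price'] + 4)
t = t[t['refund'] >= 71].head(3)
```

add column price_plus_4 = orders['price'] + 4:
    price    status  refund   item  price_plus_4
0     254      paid      78    pen           258
1     287      paid      80  chair           291
2      24   pending      84  chair            28
3     225  returned      47   desk           229
4     134      paid      84    pen           138
5     195   shipped      71    mug           199
6     142   shipped      74   lamp           146
7      37      paid      45    pen            41
8      61      paid      83  chair            65
9      23   shipped      29    pen            27
10     35      paid      68    fan            39
11    148   pending      47   desk           152
filter rows where refund >= 71:
   price   status  refund   item  price_plus_4
0    254     paid      78    pen           258
1    287     paid      80  chair           291
2     24  pending      84  chair            28
4    134     paid      84    pen           138
5    195  shipped      71    mug           199
6    142  shipped      74   lamp           146
8     61     paid      83  chair            65
take first 3 rows:
   price   status  refund   item  price_plus_4
0    254     paid      78    pen           258
1    287     paid      80  chair           291
2     24  pending      84  chair            28

192.333333333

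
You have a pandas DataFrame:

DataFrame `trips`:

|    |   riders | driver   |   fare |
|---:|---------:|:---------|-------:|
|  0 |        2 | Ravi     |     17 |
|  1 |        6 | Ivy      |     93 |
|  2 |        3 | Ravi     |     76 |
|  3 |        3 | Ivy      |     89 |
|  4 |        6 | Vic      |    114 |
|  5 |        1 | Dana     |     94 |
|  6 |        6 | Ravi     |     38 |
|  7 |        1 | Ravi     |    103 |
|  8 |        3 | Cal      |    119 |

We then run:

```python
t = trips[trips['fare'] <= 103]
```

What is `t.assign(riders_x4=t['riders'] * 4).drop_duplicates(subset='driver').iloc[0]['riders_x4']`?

filter rows where fare <= 103:
   riders driver  fare
0       2   Ravi    17
1       6    Ivy    93
2       3   Ravi    76
3       3    Ivy    89
5       1   Dana    94
6       6   Ravi    38
7       1   Ravi   103
add column riders_x4 = t['riders'] * 4:
   riders driver  fare  riders_x4
0       2   Ravi    17          8
1       6    Ivy    93         24
2       3   Ravi    76         12
3       3    Ivy    89         12
5       1   Dana    94          4
6       6   Ravi    38         24
7       1   Ravi   103          4
drop duplicate driver (keep=first):
   riders driver  fare  riders_x4
0       2   Ravi    17          8
1       6    Ivy    93         24
5       1   Dana    94          4
Hence 8.

8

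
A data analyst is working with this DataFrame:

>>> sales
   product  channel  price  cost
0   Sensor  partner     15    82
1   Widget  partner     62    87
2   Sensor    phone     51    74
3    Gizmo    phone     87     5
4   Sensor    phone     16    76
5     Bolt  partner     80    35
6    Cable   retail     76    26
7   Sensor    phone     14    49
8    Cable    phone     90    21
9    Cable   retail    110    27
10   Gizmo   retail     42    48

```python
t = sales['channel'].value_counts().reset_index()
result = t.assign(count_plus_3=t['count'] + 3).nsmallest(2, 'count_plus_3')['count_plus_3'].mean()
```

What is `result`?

value_counts of channel:
channel
phone      5
partner    3
retail     3
Name: count, dtype: int64
reset_index():
   channel  count
0    phone      5
1  partner      3
2   retail      3
add column count_plus_3 = t['count'] + 3:
   channel  count  count_plus_3
0    phone      5             8
1  partner      3             6
2   retail      3             6
take 2 rows with smallest count_plus_3:
   channel  count  count_plus_3
1  partner      3             6
2   retail      3             6

6.0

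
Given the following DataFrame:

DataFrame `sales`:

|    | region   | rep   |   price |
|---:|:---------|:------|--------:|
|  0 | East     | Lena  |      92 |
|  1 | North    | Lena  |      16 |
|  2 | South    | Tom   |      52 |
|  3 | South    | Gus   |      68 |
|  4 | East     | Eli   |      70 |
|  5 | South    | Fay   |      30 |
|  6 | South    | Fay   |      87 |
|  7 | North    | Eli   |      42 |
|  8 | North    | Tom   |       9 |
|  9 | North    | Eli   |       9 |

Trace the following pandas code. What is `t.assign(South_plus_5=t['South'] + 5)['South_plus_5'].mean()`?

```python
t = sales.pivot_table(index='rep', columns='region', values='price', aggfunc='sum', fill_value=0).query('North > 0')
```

pivot: rows=rep, cols=region, sum(price):
region  East  North  South
rep                       
Eli       70     51      0
Fay        0      0    117
Gus        0      0     68
Lena      92     16      0
Tom        0      9     52
filter rows where North > 0:
region  East  North  South
rep                       
Eli       70     51      0
Lena      92     16      0
Tom        0      9     52
add column South_plus_5 = t['South'] + 5:
region  East  North  South  South_plus_5
rep                                     
Eli       70     51      0             5
Lena      92     16      0             5
Tom        0      9     52            57
Hence 22.3333333333.

22.3333333333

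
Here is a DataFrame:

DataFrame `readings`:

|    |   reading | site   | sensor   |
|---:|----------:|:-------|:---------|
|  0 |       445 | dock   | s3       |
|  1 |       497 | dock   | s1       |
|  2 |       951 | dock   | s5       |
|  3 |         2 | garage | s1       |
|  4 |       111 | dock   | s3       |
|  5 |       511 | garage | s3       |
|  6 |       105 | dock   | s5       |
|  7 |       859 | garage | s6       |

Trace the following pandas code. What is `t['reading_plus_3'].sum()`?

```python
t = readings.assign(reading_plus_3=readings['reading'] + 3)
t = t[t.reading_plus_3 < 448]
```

add column reading_plus_3 = readings['reading'] + 3:
   reading    site sensor  reading_plus_3
0      445    dock     s3             448
1      497    dock     s1             500
2      951    dock     s5             954
3        2  garage     s1               5
4      111    dock     s3             114
5      511  garage     s3             514
6      105    dock     s5             108
7      859  garage     s6             862
filter rows where reading_plus_3 < 448:
   reading    site sensor  reading_plus_3
3        2  garage     s1               5
4      111    dock     s3             114
6      105    dock     s5             108
sum of column 'reading_plus_3' → 227

227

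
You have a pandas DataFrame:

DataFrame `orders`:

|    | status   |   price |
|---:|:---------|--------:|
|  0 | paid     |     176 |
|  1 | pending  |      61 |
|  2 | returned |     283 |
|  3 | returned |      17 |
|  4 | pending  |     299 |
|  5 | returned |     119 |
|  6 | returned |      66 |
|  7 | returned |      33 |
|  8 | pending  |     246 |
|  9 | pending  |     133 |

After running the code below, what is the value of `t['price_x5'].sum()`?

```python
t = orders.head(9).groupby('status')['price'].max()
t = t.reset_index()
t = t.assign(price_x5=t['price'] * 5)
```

3790

take first 9 rows:
     status  price
0      paid    176
1   pending     61
2  returned    283
3  returned     17
4   pending    299
5  returned    119
6  returned     66
7  returned     33
8   pending    246
group by status, max of price:
status
paid        176
pending     299
returned    283
Name: price, dtype: int64
reset_index():
     status  price
0      paid    176
1   pending    299
2  returned    283
add column price_x5 = t['price'] * 5:
     status  price  price_x5
0      paid    176       880
1   pending    299      1495
2  returned    283      1415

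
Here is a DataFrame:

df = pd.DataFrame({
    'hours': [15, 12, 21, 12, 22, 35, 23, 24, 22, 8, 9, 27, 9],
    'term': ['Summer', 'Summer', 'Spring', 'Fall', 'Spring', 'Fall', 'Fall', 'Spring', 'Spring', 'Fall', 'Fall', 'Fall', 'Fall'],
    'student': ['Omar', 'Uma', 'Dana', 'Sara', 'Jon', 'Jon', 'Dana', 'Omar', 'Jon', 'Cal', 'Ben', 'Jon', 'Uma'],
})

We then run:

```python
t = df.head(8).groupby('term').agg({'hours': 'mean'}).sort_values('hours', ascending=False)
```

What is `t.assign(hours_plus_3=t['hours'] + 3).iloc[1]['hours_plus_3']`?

25.3333333333

take first 8 rows:
   hours    term student
0     15  Summer    Omar
1     12  Summer     Uma
2     21  Spring    Dana
3     12    Fall    Sara
4     22  Spring     Jon
5     35    Fall     Jon
6     23    Fall    Dana
7     24  Spring    Omar
group by term, mean of hours:
            hours
term             
Fall    23.333333
Spring  22.333333
Summer  13.500000
sort by hours descending:
            hours
term             
Fall    23.333333
Spring  22.333333
Summer  13.500000
add column hours_plus_3 = t['hours'] + 3:
            hours  hours_plus_3
term                           
Fall    23.333333     26.333333
Spring  22.333333     25.333333
Summer  13.500000     16.500000
The value at position 1, column 'hours_plus_3' is 25.3333333333.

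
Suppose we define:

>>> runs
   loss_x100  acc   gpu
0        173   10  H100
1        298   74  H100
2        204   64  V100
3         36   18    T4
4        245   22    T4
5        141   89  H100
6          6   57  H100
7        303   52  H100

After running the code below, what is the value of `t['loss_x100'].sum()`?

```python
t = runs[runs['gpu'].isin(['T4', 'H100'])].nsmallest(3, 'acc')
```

filter rows where gpu in ['T4', 'H100']:
   loss_x100  acc   gpu
0        173   10  H100
1        298   74  H100
3         36   18    T4
4        245   22    T4
5        141   89  H100
6          6   57  H100
7        303   52  H100
take 3 rows with smallest acc:
   loss_x100  acc   gpu
0        173   10  H100
3         36   18    T4
4        245   22    T4
sum of column 'loss_x100' → 454

454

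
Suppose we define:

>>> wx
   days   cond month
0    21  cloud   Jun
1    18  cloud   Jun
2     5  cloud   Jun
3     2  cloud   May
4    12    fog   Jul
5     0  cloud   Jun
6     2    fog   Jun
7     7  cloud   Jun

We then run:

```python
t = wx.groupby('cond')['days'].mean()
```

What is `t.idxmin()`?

group by cond, mean of days:
cond
cloud    8.833333
fog      7.000000
Name: days, dtype: float64
So idxmin() = fog.

fog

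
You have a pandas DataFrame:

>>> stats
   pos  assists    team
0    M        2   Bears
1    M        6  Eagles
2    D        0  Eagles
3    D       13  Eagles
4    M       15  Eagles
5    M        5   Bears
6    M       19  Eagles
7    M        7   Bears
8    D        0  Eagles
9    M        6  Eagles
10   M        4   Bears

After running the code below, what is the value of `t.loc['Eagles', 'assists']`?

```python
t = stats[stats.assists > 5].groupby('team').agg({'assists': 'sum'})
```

filter rows where assists > 5:
  pos  assists    team
1   M        6  Eagles
3   D       13  Eagles
4   M       15  Eagles
6   M       19  Eagles
7   M        7   Bears
9   M        6  Eagles
group by team, sum of assists:
        assists
team           
Bears         7
Eagles       59

59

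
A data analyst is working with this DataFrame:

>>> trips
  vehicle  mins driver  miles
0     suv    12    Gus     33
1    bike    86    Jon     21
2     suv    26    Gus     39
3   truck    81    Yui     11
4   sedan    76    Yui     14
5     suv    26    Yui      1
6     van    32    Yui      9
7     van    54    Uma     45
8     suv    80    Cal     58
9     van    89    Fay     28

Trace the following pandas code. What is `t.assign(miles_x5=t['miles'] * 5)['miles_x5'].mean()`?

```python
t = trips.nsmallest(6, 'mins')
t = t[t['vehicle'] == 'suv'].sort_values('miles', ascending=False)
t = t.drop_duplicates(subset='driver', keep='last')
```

85.0

take 6 rows with smallest mins:
  vehicle  mins driver  miles
0     suv    12    Gus     33
2     suv    26    Gus     39
5     suv    26    Yui      1
6     van    32    Yui      9
7     van    54    Uma     45
4   sedan    76    Yui     14
filter rows where vehicle == 'suv':
  vehicle  mins driver  miles
0     suv    12    Gus     33
2     suv    26    Gus     39
5     suv    26    Yui      1
sort by miles descending:
  vehicle  mins driver  miles
2     suv    26    Gus     39
0     suv    12    Gus     33
5     suv    26    Yui      1
drop duplicate driver (keep=last):
  vehicle  mins driver  miles
0     suv    12    Gus     33
5     suv    26    Yui      1
add column miles_x5 = t['miles'] * 5:
  vehicle  mins driver  miles  miles_x5
0     suv    12    Gus     33       165
5     suv    26    Yui      1         5
The mean of column 'miles_x5' is 85.0.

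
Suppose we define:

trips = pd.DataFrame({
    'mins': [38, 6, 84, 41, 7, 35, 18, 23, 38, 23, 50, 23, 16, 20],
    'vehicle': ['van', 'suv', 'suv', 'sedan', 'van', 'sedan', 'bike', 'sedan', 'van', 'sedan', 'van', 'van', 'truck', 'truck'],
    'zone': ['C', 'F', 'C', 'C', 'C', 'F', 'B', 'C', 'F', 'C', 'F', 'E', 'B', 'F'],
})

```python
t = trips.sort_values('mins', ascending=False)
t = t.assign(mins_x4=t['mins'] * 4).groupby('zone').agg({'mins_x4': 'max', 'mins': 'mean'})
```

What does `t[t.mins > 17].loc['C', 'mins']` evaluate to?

36.0

sort by mins descending:
    mins vehicle zone
2     84     suv    C
10    50     van    F
3     41   sedan    C
0     38     van    C
8     38     van    F
5     35   sedan    F
7     23   sedan    C
9     23   sedan    C
11    23     van    E
13    20   truck    F
6     18    bike    B
12    16   truck    B
4      7     van    C
1      6     suv    F
add column mins_x4 = t['mins'] * 4:
    mins vehicle zone  mins_x4
2     84     suv    C      336
10    50     van    F      200
3     41   sedan    C      164
0     38     van    C      152
8     38     van    F      152
5     35   sedan    F      140
7     23   sedan    C       92
9     23   sedan    C       92
11    23     van    E       92
13    20   truck    F       80
6     18    bike    B       72
12    16   truck    B       64
4      7     van    C       28
1      6     suv    F       24
group by zone: max(mins_x4), mean(mins):
      mins_x4  mins
zone               
B          72  17.0
C         336  36.0
E          92  23.0
F         200  29.8
filter rows where mins > 17:
      mins_x4  mins
zone               
C         336  36.0
E          92  23.0
F         200  29.8
Reading off the value at row 'C', column 'mins', we get 36.0.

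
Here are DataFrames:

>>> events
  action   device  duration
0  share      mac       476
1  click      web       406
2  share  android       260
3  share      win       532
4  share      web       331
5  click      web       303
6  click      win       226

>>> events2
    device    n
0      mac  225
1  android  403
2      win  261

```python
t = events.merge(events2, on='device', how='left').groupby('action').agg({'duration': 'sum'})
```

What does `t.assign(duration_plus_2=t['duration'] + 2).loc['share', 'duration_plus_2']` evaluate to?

1601

merge on 'device' (how='left') → 7 rows:
  action   device  duration      n
0  share      mac       476  225.0
1  click      web       406    NaN
2  share  android       260  403.0
3  share      win       532  261.0
4  share      web       331    NaN
5  click      web       303    NaN
6  click      win       226  261.0
group by action, sum of duration:
        duration
action          
click        935
share       1599
add column duration_plus_2 = t['duration'] + 2:
        duration  duration_plus_2
action                           
click        935              937
share       1599             1601
Reading off the value at row 'share', column 'duration_plus_2', we get 1601.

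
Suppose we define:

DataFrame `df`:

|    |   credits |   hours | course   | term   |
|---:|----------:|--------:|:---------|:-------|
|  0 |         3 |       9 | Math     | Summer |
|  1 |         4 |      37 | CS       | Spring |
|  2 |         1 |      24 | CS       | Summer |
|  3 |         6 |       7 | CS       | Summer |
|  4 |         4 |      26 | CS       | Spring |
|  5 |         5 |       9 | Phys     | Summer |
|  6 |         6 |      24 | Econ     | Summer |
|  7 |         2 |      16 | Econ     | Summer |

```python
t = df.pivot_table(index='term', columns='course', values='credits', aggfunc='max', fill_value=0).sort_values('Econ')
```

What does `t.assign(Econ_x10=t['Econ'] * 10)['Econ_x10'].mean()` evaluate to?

30.0

pivot: rows=term, cols=course, max(credits):
course  CS  Econ  Math  Phys
term                        
Spring   4     0     0     0
Summer   6     6     3     5
sort by Econ:
course  CS  Econ  Math  Phys
term                        
Spring   4     0     0     0
Summer   6     6     3     5
add column Econ_x10 = t['Econ'] * 10:
course  CS  Econ  Math  Phys  Econ_x10
term                                  
Spring   4     0     0     0         0
Summer   6     6     3     5        60
So mean() = 30.0.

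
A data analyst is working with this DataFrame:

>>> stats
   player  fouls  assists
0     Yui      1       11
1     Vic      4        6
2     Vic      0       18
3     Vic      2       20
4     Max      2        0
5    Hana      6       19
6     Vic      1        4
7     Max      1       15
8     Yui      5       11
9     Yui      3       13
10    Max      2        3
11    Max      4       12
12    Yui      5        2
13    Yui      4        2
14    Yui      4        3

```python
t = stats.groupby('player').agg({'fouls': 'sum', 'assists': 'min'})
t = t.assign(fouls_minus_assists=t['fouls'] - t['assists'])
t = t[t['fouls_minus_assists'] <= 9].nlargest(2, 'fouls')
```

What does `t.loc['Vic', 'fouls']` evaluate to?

group by player: sum(fouls), min(assists):
        fouls  assists
player                
Hana        6       19
Max         9        0
Vic         7        4
Yui        22        2
add column fouls_minus_assists = t['fouls'] - t['assists']:
        fouls  assists  fouls_minus_assists
player                                     
Hana        6       19                  -13
Max         9        0                    9
Vic         7        4                    3
Yui        22        2                   20
filter rows where fouls_minus_assists <= 9:
        fouls  assists  fouls_minus_assists
player                                     
Hana        6       19                  -13
Max         9        0                    9
Vic         7        4                    3
take 2 rows with largest fouls:
        fouls  assists  fouls_minus_assists
player                                     
Max         9        0                    9
Vic         7        4                    3
Then the value at row 'Vic', column 'fouls': 7

7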